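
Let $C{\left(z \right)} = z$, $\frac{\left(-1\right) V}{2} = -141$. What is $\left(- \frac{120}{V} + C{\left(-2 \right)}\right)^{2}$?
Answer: $\frac{12996}{2209} \approx 5.8832$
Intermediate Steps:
$V = 282$ ($V = \left(-2\right) \left(-141\right) = 282$)
$\left(- \frac{120}{V} + C{\left(-2 \right)}\right)^{2} = \left(- \frac{120}{282} - 2\right)^{2} = \left(\left(-120\right) \frac{1}{282} - 2\right)^{2} = \left(- \frac{20}{47} - 2\right)^{2} = \left(- \frac{114}{47}\right)^{2} = \frac{12996}{2209}$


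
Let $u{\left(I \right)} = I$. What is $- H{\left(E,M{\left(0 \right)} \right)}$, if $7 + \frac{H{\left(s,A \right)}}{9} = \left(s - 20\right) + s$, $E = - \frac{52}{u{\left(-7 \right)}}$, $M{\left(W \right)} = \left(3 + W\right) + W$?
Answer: $\frac{765}{7} \approx 109.29$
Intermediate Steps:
$M{\left(W \right)} = 3 + 2 W$
$E = \frac{52}{7}$ ($E = - \frac{52}{-7} = \left(-52\right) \left(- \frac{1}{7}\right) = \frac{52}{7} \approx 7.4286$)
$H{\left(s,A \right)} = -243 + 18 s$ ($H{\left(s,A \right)} = -63 + 9 \left(\left(s - 20\right) + s\right) = -63 + 9 \left(\left(-20 + s\right) + s\right) = -63 + 9 \left(-20 + 2 s\right) = -63 + \left(-180 + 18 s\right) = -243 + 18 s$)
$- H{\left(E,M{\left(0 \right)} \right)} = - (-243 + 18 \cdot \frac{52}{7}) = - (-243 + \frac{936}{7}) = \left(-1\right) \left(- \frac{765}{7}\right) = \frac{765}{7}$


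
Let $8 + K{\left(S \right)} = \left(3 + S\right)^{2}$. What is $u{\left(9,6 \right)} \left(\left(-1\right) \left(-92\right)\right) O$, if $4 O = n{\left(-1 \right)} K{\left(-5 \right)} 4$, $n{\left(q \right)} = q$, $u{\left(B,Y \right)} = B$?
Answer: $3312$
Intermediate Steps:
$K{\left(S \right)} = -8 + \left(3 + S\right)^{2}$
$O = 4$ ($O = \frac{- (-8 + \left(3 - 5\right)^{2}) 4}{4} = \frac{- (-8 + \left(-2\right)^{2}) 4}{4} = \frac{- (-8 + 4) 4}{4} = \frac{\left(-1\right) \left(-4\right) 4}{4} = \frac{4 \cdot 4}{4} = \frac{1}{4} \cdot 16 = 4$)
$u{\left(9,6 \right)} \left(\left(-1\right) \left(-92\right)\right) O = 9 \left(\left(-1\right) \left(-92\right)\right) 4 = 9 \cdot 92 \cdot 4 = 828 \cdot 4 = 3312$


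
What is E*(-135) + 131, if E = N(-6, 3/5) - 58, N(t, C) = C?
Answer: 7880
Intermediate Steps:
E = -287/5 (E = 3/5 - 58 = 3*(⅕) - 58 = ⅗ - 58 = -287/5 ≈ -57.400)
E*(-135) + 131 = -287/5*(-135) + 131 = 7749 + 131 = 7880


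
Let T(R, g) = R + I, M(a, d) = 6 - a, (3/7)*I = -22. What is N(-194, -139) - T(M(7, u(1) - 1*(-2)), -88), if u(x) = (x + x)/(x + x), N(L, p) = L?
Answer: -425/3 ≈ -141.67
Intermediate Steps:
I = -154/3 (I = (7/3)*(-22) = -154/3 ≈ -51.333)
u(x) = 1 (u(x) = (2*x)/((2*x)) = (2*x)*(1/(2*x)) = 1)
T(R, g) = -154/3 + R (T(R, g) = R - 154/3 = -154/3 + R)
N(-194, -139) - T(M(7, u(1) - 1*(-2)), -88) = -194 - (-154/3 + (6 - 1*7)) = -194 - (-154/3 + (6 - 7)) = -194 - (-154/3 - 1) = -194 - 1*(-157/3) = -194 + 157/3 = -425/3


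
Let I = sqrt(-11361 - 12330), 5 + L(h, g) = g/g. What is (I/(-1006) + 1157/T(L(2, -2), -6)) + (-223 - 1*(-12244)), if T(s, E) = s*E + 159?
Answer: 2201000/183 - I*sqrt(23691)/1006 ≈ 12027.0 - 0.153*I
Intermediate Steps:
L(h, g) = -4 (L(h, g) = -5 + g/g = -5 + 1 = -4)
T(s, E) = 159 + E*s (T(s, E) = E*s + 159 = 159 + E*s)
I = I*sqrt(23691) (I = sqrt(-23691) = I*sqrt(23691) ≈ 153.92*I)
(I/(-1006) + 1157/T(L(2, -2), -6)) + (-223 - 1*(-12244)) = ((I*sqrt(23691))/(-1006) + 1157/(159 - 6*(-4))) + (-223 - 1*(-12244)) = ((I*sqrt(23691))*(-1/1006) + 1157/(159 + 24)) + (-223 + 12244) = (-I*sqrt(23691)/1006 + 1157/183) + 12021 = (1157/183 - I*sqrt(23691)/1006) + 12021 = 2201000/183 - I*sqrt(23691)/1006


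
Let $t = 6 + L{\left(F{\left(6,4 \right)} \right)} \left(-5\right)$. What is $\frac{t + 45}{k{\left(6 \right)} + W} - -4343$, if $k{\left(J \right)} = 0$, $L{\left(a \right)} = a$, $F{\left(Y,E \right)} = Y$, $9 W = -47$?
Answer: $\frac{203932}{47} \approx 4339.0$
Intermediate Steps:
$W = - \frac{47}{9}$ ($W = \frac{1}{9} \left(-47\right) = - \frac{47}{9} \approx -5.2222$)
$t = -24$ ($t = 6 + 6 \left(-5\right) = 6 - 30 = -24$)
$\frac{t + 45}{k{\left(6 \right)} + W} - -4343 = \frac{-24 + 45}{0 - \frac{47}{9}} - -4343 = \frac{21}{- \frac{47}{9}} + 4343 = 21 \left(- \frac{9}{47}\right) + 4343 = - \frac{189}{47} + 4343 = \frac{203932}{47}$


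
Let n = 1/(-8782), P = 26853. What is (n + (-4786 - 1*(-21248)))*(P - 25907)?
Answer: 68381270859/4391 ≈ 1.5573e+7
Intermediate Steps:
n = -1/8782 ≈ -0.00011387
(n + (-4786 - 1*(-21248)))*(P - 25907) = (-1/8782 + (-4786 - 1*(-21248)))*(26853 - 25907) = (-1/8782 + (-4786 + 21248))*946 = (-1/8782 + 16462)*946 = (144569283/8782)*946 = 68381270859/4391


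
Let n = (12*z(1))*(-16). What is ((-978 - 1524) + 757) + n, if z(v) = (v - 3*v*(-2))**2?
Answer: -11153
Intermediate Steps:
z(v) = 49*v**2 (z(v) = (v + 6*v)**2 = (7*v)**2 = 49*v**2)
n = -9408 (n = (12*(49*1**2))*(-16) = (12*(49*1))*(-16) = (12*49)*(-16) = 588*(-16) = -9408)
((-978 - 1524) + 757) + n = ((-978 - 1524) + 757) - 9408 = (-2502 + 757) - 9408 = -1745 - 9408 = -11153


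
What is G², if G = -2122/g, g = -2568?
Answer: 1125721/1648656 ≈ 0.68281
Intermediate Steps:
G = 1061/1284 (G = -2122/(-2568) = -2122*(-1/2568) = 1061/1284 ≈ 0.82632)
G² = (1061/1284)² = 1125721/1648656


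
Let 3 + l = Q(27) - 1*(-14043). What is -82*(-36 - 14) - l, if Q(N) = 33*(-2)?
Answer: -9874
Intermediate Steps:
Q(N) = -66
l = 13974 (l = -3 + (-66 - 1*(-14043)) = -3 + (-66 + 14043) = -3 + 13977 = 13974)
-82*(-36 - 14) - l = -82*(-36 - 14) - 1*13974 = -82*(-50) - 13974 = 4100 - 13974 = -9874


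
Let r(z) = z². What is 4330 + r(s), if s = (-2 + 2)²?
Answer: 4330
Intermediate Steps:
s = 0 (s = 0² = 0)
4330 + r(s) = 4330 + 0² = 4330 + 0 = 4330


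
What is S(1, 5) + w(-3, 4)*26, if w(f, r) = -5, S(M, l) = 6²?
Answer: -94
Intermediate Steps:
S(M, l) = 36
S(1, 5) + w(-3, 4)*26 = 36 - 5*26 = 36 - 130 = -94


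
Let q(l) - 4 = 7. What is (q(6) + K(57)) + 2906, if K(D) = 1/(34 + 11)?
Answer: 131266/45 ≈ 2917.0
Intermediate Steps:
q(l) = 11 (q(l) = 4 + 7 = 11)
K(D) = 1/45
(q(6) + K(57)) + 2906 = (11 + 1/45) + 2906 = 496/45 + 2906 = 131266/45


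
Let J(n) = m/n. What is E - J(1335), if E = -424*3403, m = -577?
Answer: -1926233543/1335 ≈ -1.4429e+6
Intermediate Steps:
J(n) = -577/n
E = -1442872
E - J(1335) = -1442872 - (-577)/1335 = -1442872 - 1*(-577/1335) = -1442872 + 577/1335 = -1926233543/1335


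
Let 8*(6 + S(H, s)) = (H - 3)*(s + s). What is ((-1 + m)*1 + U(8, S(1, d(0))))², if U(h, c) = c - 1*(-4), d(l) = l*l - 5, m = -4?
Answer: 81/4 ≈ 20.250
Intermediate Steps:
d(l) = -5 + l² (d(l) = l² - 5 = -5 + l²)
S(H, s) = -6 + s*(-3 + H)/4 (S(H, s) = -6 + ((H - 3)*(s + s))/8 = -6 + ((-3 + H)*(2*s))/8 = -6 + (2*s*(-3 + H))/8 = -6 + s*(-3 + H)/4)
U(h, c) = 4 + c (U(h, c) = c + 4 = 4 + c)
((-1 + m)*1 + U(8, S(1, d(0))))² = ((-1 - 4)*1 + (4 + (-6 - 3*(-5 + 0²)/4 + (¼)*1*(-5 + 0²))))² = (-5*1 + (4 + (-6 - 3*(-5 + 0)/4 + (¼)*1*(-5 + 0))))² = (-5 + (4 + (-6 - ¾*(-5) + (¼)*1*(-5))))² = (-5 + (4 + (-6 + 15/4 - 5/4)))² = (-5 + (4 - 7/2))² = (-5 + ½)² = (-9/2)² = 81/4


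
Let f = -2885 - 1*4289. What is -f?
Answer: 7174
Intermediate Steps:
f = -7174 (f = -2885 - 4289 = -7174)
-f = -1*(-7174) = 7174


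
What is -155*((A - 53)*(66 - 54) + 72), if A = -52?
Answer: 184140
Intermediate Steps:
-155*((A - 53)*(66 - 54) + 72) = -155*((-52 - 53)*(66 - 54) + 72) = -155*(-105*12 + 72) = -155*(-1260 + 72) = -155*(-1188) = 184140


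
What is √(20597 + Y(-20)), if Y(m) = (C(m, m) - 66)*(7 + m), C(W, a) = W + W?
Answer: 5*√879 ≈ 148.24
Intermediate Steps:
C(W, a) = 2*W
Y(m) = (-66 + 2*m)*(7 + m) (Y(m) = (2*m - 66)*(7 + m) = (-66 + 2*m)*(7 + m))
√(20597 + Y(-20)) = √(20597 + (-462 - 52*(-20) + 2*(-20)²)) = √(20597 + (-462 + 1040 + 2*400)) = √(20597 + (-462 + 1040 + 800)) = √(20597 + 1378) = √21975 = 5*√879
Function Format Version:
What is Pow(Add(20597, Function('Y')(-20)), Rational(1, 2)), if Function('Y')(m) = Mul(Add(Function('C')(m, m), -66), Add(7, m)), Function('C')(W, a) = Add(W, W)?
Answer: Mul(5, Pow(879, Rational(1, 2))) ≈ 148.24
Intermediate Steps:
Function('C')(W, a) = Mul(2, W)
Function('Y')(m) = Mul(Add(-66, Mul(2, m)), Add(7, m)) (Function('Y')(m) = Mul(Add(Mul(2, m), -66), Add(7, m)) = Mul(Add(-66, Mul(2, m)), Add(7, m)))
Pow(Add(20597, Function('Y')(-20)), Rational(1, 2)) = Pow(Add(20597, Add(-462, Mul(-52, -20), Mul(2, Pow(-20, 2)))), Rational(1, 2)) = Pow(Add(20597, Add(-462, 1040, Mul(2, 400))), Rational(1, 2)) = Pow(Add(20597, Add(-462, 1040, 800)), Rational(1, 2)) = Pow(Add(20597, 1378), Rational(1, 2)) = Pow(21975, Rational(1, 2)) = Mul(5, Pow(879, Rational(1, 2)))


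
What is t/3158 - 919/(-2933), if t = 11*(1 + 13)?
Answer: 1676942/4631207 ≈ 0.36210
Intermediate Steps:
t = 154 (t = 11*14 = 154)
t/3158 - 919/(-2933) = 154/3158 - 919/(-2933) = 154*(1/3158) - 919*(-1/2933) = 77/1579 + 919/2933 = 1676942/4631207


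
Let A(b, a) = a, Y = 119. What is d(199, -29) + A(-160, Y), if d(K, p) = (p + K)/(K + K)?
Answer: 23766/199 ≈ 119.43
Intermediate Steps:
d(K, p) = (K + p)/(2*K) (d(K, p) = (K + p)/((2*K)) = (K + p)*(1/(2*K)) = (K + p)/(2*K))
d(199, -29) + A(-160, Y) = (1/2)*(199 - 29)/199 + 119 = (1/2)*(1/199)*170 + 119 = 85/199 + 119 = 23766/199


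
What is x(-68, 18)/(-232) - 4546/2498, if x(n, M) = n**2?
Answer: -787839/36221 ≈ -21.751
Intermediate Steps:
x(-68, 18)/(-232) - 4546/2498 = (-68)**2/(-232) - 4546/2498 = 4624*(-1/232) - 4546*1/2498 = -578/29 - 2273/1249 = -787839/36221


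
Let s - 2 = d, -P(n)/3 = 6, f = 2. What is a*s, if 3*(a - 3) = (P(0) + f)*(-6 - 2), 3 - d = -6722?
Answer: 921599/3 ≈ 3.0720e+5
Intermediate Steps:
P(n) = -18 (P(n) = -3*6 = -18)
d = 6725 (d = 3 - 1*(-6722) = 3 + 6722 = 6725)
s = 6727 (s = 2 + 6725 = 6727)
a = 137/3 (a = 3 + ((-18 + 2)*(-6 - 2))/3 = 3 + (-16*(-8))/3 = 3 + (⅓)*128 = 3 + 128/3 = 137/3 ≈ 45.667)
a*s = (137/3)*6727 = 921599/3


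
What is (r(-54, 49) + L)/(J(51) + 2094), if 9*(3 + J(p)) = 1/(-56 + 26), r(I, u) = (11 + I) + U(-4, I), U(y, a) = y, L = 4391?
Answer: 1172880/564569 ≈ 2.0775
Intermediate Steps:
r(I, u) = 7 + I (r(I, u) = (11 + I) - 4 = 7 + I)
J(p) = -811/270 (J(p) = -3 + 1/(9*(-56 + 26)) = -3 + (⅑)/(-30) = -3 + (⅑)*(-1/30) = -3 - 1/270 = -811/270)
(r(-54, 49) + L)/(J(51) + 2094) = ((7 - 54) + 4391)/(-811/270 + 2094) = (-47 + 4391)/(564569/270) = 4344*(270/564569) = 1172880/564569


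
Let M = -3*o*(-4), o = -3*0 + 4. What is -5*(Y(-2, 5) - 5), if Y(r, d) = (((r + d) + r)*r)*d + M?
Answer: -165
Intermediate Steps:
o = 4 (o = 0 + 4 = 4)
M = 48 (M = -3*4*(-4) = -12*(-4) = 48)
Y(r, d) = 48 + d*r*(d + 2*r) (Y(r, d) = (((r + d) + r)*r)*d + 48 = (((d + r) + r)*r)*d + 48 = ((d + 2*r)*r)*d + 48 = (r*(d + 2*r))*d + 48 = d*r*(d + 2*r) + 48 = 48 + d*r*(d + 2*r))
-5*(Y(-2, 5) - 5) = -5*((48 - 2*5**2 + 2*5*(-2)**2) - 5) = -5*((48 - 2*25 + 2*5*4) - 5) = -5*((48 - 50 + 40) - 5) = -5*(38 - 5) = -5*33 = -165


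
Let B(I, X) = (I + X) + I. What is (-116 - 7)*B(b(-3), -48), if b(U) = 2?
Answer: 5412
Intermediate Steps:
B(I, X) = X + 2*I
(-116 - 7)*B(b(-3), -48) = (-116 - 7)*(-48 + 2*2) = -123*(-48 + 4) = -123*(-44) = 5412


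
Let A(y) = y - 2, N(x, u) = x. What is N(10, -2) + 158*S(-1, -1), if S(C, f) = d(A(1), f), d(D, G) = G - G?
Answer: 10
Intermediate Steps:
A(y) = -2 + y
d(D, G) = 0
S(C, f) = 0
N(10, -2) + 158*S(-1, -1) = 10 + 158*0 = 10 + 0 = 10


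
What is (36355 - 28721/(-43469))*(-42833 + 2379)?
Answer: -63931244914064/43469 ≈ -1.4707e+9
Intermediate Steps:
(36355 - 28721/(-43469))*(-42833 + 2379) = (36355 - 28721*(-1/43469))*(-40454) = (36355 + 28721/43469)*(-40454) = (1580344216/43469)*(-40454) = -63931244914064/43469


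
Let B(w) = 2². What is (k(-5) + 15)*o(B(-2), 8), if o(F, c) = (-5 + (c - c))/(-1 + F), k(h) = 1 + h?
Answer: -55/3 ≈ -18.333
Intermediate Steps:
B(w) = 4
o(F, c) = -5/(-1 + F) (o(F, c) = (-5 + 0)/(-1 + F) = -5/(-1 + F))
(k(-5) + 15)*o(B(-2), 8) = ((1 - 5) + 15)*(-5/(-1 + 4)) = (-4 + 15)*(-5/3) = 11*(-5*⅓) = 11*(-5/3) = -55/3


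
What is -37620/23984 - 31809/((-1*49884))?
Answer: -5800672/6231343 ≈ -0.93089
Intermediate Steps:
-37620/23984 - 31809/((-1*49884)) = -37620*1/23984 - 31809/(-49884) = -9405/5996 - 31809*(-1/49884) = -9405/5996 + 10603/16628 = -5800672/6231343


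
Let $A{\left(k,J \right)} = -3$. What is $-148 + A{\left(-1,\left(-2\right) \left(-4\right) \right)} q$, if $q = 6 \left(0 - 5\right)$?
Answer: $-58$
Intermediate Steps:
$q = -30$ ($q = 6 \left(-5\right) = -30$)
$-148 + A{\left(-1,\left(-2\right) \left(-4\right) \right)} q = -148 - -90 = -148 + 90 = -58$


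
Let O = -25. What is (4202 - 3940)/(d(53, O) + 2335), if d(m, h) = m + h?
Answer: 262/2363 ≈ 0.11088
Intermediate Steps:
d(m, h) = h + m
(4202 - 3940)/(d(53, O) + 2335) = (4202 - 3940)/((-25 + 53) + 2335) = 262/(28 + 2335) = 262/2363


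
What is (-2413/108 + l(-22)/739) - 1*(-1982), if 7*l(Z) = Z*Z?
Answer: 1094881511/558684 ≈ 1959.8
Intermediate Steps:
l(Z) = Z²/7 (l(Z) = (Z*Z)/7 = Z²/7)
(-2413/108 + l(-22)/739) - 1*(-1982) = (-2413/108 + ((⅐)*(-22)²)/739) - 1*(-1982) = (-2413*1/108 + ((⅐)*484)*(1/739)) + 1982 = (-2413/108 + (484/7)*(1/739)) + 1982 = (-2413/108 + 484/5173) + 1982 = -12430177/558684 + 1982 = 1094881511/558684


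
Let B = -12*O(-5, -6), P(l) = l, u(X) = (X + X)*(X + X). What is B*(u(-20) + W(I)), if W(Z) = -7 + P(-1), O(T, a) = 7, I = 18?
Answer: -133728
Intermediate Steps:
u(X) = 4*X² (u(X) = (2*X)*(2*X) = 4*X²)
W(Z) = -8 (W(Z) = -7 - 1 = -8)
B = -84 (B = -12*7 = -84)
B*(u(-20) + W(I)) = -84*(4*(-20)² - 8) = -84*(4*400 - 8) = -84*(1600 - 8) = -84*1592 = -133728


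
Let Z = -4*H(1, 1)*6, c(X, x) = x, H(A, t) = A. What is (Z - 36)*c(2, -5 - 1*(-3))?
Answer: 120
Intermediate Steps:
Z = -24 (Z = -4*1*6 = -4*6 = -24)
(Z - 36)*c(2, -5 - 1*(-3)) = (-24 - 36)*(-5 - 1*(-3)) = -60*(-5 + 3) = -60*(-2) = 120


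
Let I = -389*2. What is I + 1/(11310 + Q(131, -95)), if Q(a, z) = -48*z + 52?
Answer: -12387315/15922 ≈ -778.00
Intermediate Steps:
Q(a, z) = 52 - 48*z
I = -778
I + 1/(11310 + Q(131, -95)) = -778 + 1/(11310 + (52 - 48*(-95))) = -778 + 1/(11310 + (52 + 4560)) = -778 + 1/(11310 + 4612) = -778 + 1/15922 = -12387315/15922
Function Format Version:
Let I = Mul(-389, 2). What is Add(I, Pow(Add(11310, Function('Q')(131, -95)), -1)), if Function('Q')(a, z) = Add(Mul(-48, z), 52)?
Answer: Rational(-12387315, 15922) ≈ -778.00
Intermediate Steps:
Function('Q')(a, z) = Add(52, Mul(-48, z))
I = -778
Add(I, Pow(Add(11310, Function('Q')(131, -95)), -1)) = Add(-778, Pow(Add(11310, Add(52, Mul(-48, -95))), -1)) = Add(-778, Pow(Add(11310, Add(52, 4560)), -1)) = Add(-778, Pow(Add(11310, 4612), -1)) = Add(-778, Pow(15922, -1)) = Add(-778, Rational(1, 15922)) = Rational(-12387315, 15922)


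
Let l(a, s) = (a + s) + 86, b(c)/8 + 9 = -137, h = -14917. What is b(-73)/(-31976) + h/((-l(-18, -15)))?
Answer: 59630987/211841 ≈ 281.49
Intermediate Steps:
b(c) = -1168 (b(c) = -72 + 8*(-137) = -72 - 1096 = -1168)
l(a, s) = 86 + a + s
b(-73)/(-31976) + h/((-l(-18, -15))) = -1168/(-31976) - 14917*(-1/(86 - 18 - 15)) = -1168*(-1/31976) - 14917/((-1*53)) = 146/3997 - 14917/(-53) = 146/3997 - 14917*(-1/53) = 146/3997 + 14917/53 = 59630987/211841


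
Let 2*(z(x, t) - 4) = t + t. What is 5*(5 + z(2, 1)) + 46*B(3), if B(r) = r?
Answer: 188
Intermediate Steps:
z(x, t) = 4 + t (z(x, t) = 4 + (t + t)/2 = 4 + (2*t)/2 = 4 + t)
5*(5 + z(2, 1)) + 46*B(3) = 5*(5 + (4 + 1)) + 46*3 = 5*(5 + 5) + 138 = 5*10 + 138 = 50 + 138 = 188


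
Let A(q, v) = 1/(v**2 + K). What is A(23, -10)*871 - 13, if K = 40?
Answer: -949/140 ≈ -6.7786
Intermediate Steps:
A(q, v) = 1/(40 + v**2) (A(q, v) = 1/(v**2 + 40) = 1/(40 + v**2))
A(23, -10)*871 - 13 = 871/(40 + (-10)**2) - 13 = 871/(40 + 100) - 13 = 871/140 - 13 = -949/140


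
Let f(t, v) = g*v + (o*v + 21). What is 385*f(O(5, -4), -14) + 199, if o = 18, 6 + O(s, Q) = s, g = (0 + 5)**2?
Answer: -223486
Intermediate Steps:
g = 25 (g = 5**2 = 25)
O(s, Q) = -6 + s
f(t, v) = 21 + 43*v (f(t, v) = 25*v + (18*v + 21) = 25*v + (21 + 18*v) = 21 + 43*v)
385*f(O(5, -4), -14) + 199 = 385*(21 + 43*(-14)) + 199 = 385*(21 - 602) + 199 = 385*(-581) + 199 = -223685 + 199 = -223486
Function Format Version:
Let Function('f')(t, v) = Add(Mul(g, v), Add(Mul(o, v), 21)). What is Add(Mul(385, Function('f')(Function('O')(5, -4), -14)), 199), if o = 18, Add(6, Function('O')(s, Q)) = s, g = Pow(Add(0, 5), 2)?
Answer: -223486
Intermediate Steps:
g = 25 (g = Pow(5, 2) = 25)
Function('O')(s, Q) = Add(-6, s)
Function('f')(t, v) = Add(21, Mul(43, v)) (Function('f')(t, v) = Add(Mul(25, v), Add(Mul(18, v), 21)) = Add(Mul(25, v), Add(21, Mul(18, v))) = Add(21, Mul(43, v)))
Add(Mul(385, Function('f')(Function('O')(5, -4), -14)), 199) = Add(Mul(385, Add(21, Mul(43, -14))), 199) = Add(Mul(385, Add(21, -602)), 199) = Add(Mul(385, -581), 199) = Add(-223685, 199) = -223486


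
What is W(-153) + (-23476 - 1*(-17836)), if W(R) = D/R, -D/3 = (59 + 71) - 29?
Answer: -287539/51 ≈ -5638.0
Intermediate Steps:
D = -303 (D = -3*((59 + 71) - 29) = -3*(130 - 29) = -3*101 = -303)
W(R) = -303/R
W(-153) + (-23476 - 1*(-17836)) = -303/(-153) + (-23476 - 1*(-17836)) = -303*(-1/153) + (-23476 + 17836) = 101/51 - 5640 = -287539/51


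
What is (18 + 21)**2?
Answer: 1521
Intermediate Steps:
(18 + 21)**2 = 39**2 = 1521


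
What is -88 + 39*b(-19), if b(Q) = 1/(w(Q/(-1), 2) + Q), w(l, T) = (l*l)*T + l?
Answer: -63497/722 ≈ -87.946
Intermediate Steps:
w(l, T) = l + T*l² (w(l, T) = l²*T + l = T*l² + l = l + T*l²)
b(Q) = 1/(Q - Q*(1 - 2*Q)) (b(Q) = 1/((Q/(-1))*(1 + 2*(Q/(-1))) + Q) = 1/((Q*(-1))*(1 + 2*(Q*(-1))) + Q) = 1/((-Q)*(1 + 2*(-Q)) + Q) = 1/((-Q)*(1 - 2*Q) + Q) = 1/(-Q*(1 - 2*Q) + Q) = 1/(Q - Q*(1 - 2*Q)))
-88 + 39*b(-19) = -88 + 39*((½)/(-19)²) = -88 + 39*((½)*(1/361)) = -88 + 39*(1/722) = -88 + 39/722 = -63497/722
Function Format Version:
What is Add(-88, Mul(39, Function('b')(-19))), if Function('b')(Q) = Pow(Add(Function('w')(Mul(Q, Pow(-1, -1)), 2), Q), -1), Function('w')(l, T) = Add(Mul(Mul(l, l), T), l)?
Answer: Rational(-63497, 722) ≈ -87.946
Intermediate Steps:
Function('w')(l, T) = Add(l, Mul(T, Pow(l, 2))) (Function('w')(l, T) = Add(Mul(Pow(l, 2), T), l) = Add(Mul(T, Pow(l, 2)), l) = Add(l, Mul(T, Pow(l, 2))))
Function('b')(Q) = Pow(Add(Q, Mul(-1, Q, Add(1, Mul(-2, Q)))), -1) (Function('b')(Q) = Pow(Add(Mul(Mul(Q, Pow(-1, -1)), Add(1, Mul(2, Mul(Q, Pow(-1, -1))))), Q), -1) = Pow(Add(Mul(Mul(Q, -1), Add(1, Mul(2, Mul(Q, -1)))), Q), -1) = Pow(Add(Mul(Mul(-1, Q), Add(1, Mul(2, Mul(-1, Q)))), Q), -1) = Pow(Add(Mul(Mul(-1, Q), Add(1, Mul(-2, Q))), Q), -1) = Pow(Add(Mul(-1, Q, Add(1, Mul(-2, Q))), Q), -1) = Pow(Add(Q, Mul(-1, Q, Add(1, Mul(-2, Q)))), -1))
Add(-88, Mul(39, Function('b')(-19))) = Add(-88, Mul(39, Mul(Rational(1, 2), Pow(-19, -2)))) = Add(-88, Mul(39, Mul(Rational(1, 2), Rational(1, 361)))) = Add(-88, Mul(39, Rational(1, 722))) = Add(-88, Rational(39, 722)) = Rational(-63497, 722)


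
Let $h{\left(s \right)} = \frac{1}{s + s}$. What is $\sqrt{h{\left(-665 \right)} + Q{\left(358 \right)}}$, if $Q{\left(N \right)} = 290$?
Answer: $\frac{\sqrt{512979670}}{1330} \approx 17.029$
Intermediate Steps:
$h{\left(s \right)} = \frac{1}{2 s}$
$\sqrt{h{\left(-665 \right)} + Q{\left(358 \right)}} = \sqrt{\frac{1}{2 \left(-665\right)} + 290} = \sqrt{\frac{1}{2} \left(- \frac{1}{665}\right) + 290} = \sqrt{- \frac{1}{1330} + 290} = \sqrt{\frac{385699}{1330}} = \frac{\sqrt{512979670}}{1330}$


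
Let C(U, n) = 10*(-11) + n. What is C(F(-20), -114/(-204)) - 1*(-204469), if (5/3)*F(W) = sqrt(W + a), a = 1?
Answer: 6948225/34 ≈ 2.0436e+5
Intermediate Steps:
F(W) = 3*sqrt(1 + W)/5 (F(W) = 3*sqrt(W + 1)/5 = 3*sqrt(1 + W)/5)
C(U, n) = -110 + n
C(F(-20), -114/(-204)) - 1*(-204469) = (-110 - 114/(-204)) - 1*(-204469) = (-110 - 114*(-1/204)) + 204469 = (-110 + 19/34) + 204469 = -3721/34 + 204469 = 6948225/34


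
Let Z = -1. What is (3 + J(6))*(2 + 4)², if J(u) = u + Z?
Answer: 288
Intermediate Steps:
J(u) = -1 + u (J(u) = u - 1 = -1 + u)
(3 + J(6))*(2 + 4)² = (3 + (-1 + 6))*(2 + 4)² = (3 + 5)*6² = 8*36 = 288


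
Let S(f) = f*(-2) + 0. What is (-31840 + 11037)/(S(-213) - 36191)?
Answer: 20803/35765 ≈ 0.58166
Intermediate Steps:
S(f) = -2*f (S(f) = -2*f + 0 = -2*f)
(-31840 + 11037)/(S(-213) - 36191) = (-31840 + 11037)/(-2*(-213) - 36191) = -20803/(426 - 36191) = -20803/(-35765) = -20803*(-1/35765) = 20803/35765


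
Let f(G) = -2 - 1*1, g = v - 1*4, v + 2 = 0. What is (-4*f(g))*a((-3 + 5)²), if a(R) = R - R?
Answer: 0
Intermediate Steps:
v = -2 (v = -2 + 0 = -2)
a(R) = 0
g = -6 (g = -2 - 1*4 = -2 - 4 = -6)
f(G) = -3 (f(G) = -2 - 1 = -3)
(-4*f(g))*a((-3 + 5)²) = -4*(-3)*0 = 12*0 = 0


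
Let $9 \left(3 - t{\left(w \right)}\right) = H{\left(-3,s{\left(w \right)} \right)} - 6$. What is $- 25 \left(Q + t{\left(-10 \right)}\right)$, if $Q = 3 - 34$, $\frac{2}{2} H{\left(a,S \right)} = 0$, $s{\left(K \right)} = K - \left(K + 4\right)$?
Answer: $\frac{2050}{3} \approx 683.33$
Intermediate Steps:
$s{\left(K \right)} = -4$ ($s{\left(K \right)} = K - \left(4 + K\right) = -4$)
$H{\left(a,S \right)} = 0$
$Q = -31$
$t{\left(w \right)} = \frac{11}{3}$ ($t{\left(w \right)} = 3 - \frac{0 - 6}{9} = 3 - - \frac{2}{3} = 3 + \frac{2}{3} = \frac{11}{3}$)
$- 25 \left(Q + t{\left(-10 \right)}\right) = - 25 \left(-31 + \frac{11}{3}\right) = \left(-25\right) \left(- \frac{82}{3}\right) = \frac{2050}{3}$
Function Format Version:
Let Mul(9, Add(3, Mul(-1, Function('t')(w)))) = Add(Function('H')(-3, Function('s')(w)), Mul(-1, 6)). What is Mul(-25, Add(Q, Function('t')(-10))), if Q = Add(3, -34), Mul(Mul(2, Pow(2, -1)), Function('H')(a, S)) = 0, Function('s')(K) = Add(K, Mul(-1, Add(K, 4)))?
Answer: Rational(2050, 3) ≈ 683.33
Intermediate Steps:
Function('s')(K) = -4 (Function('s')(K) = Add(K, Mul(-1, Add(4, K))) = Add(K, Add(-4, Mul(-1, K))) = -4)
Function('H')(a, S) = 0
Q = -31
Function('t')(w) = Rational(11, 3) (Function('t')(w) = Add(3, Mul(Rational(-1, 9), Add(0, Mul(-1, 6)))) = Add(3, Mul(Rational(-1, 9), Add(0, -6))) = Add(3, Mul(Rational(-1, 9), -6)) = Add(3, Rational(2, 3)) = Rational(11, 3))
Mul(-25, Add(Q, Function('t')(-10))) = Mul(-25, Add(-31, Rational(11, 3))) = Mul(-25, Rational(-82, 3)) = Rational(2050, 3)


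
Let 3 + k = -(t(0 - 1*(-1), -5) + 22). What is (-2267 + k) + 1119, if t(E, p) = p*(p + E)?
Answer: -1193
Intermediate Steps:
t(E, p) = p*(E + p)
k = -45 (k = -3 - (-5*((0 - 1*(-1)) - 5) + 22) = -3 - (-5*((0 + 1) - 5) + 22) = -3 - (-5*(1 - 5) + 22) = -3 - (-5*(-4) + 22) = -3 - (20 + 22) = -3 - 1*42 = -3 - 42 = -45)
(-2267 + k) + 1119 = (-2267 - 45) + 1119 = -2312 + 1119 = -1193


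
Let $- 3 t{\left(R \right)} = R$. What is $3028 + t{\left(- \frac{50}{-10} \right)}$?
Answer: $\frac{9079}{3} \approx 3026.3$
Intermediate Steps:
$t{\left(R \right)} = - \frac{R}{3}$
$3028 + t{\left(- \frac{50}{-10} \right)} = 3028 - \frac{\left(-50\right) \frac{1}{-10}}{3} = 3028 - \frac{\left(-50\right) \left(- \frac{1}{10}\right)}{3} = 3028 - \frac{5}{3} = \frac{9079}{3}$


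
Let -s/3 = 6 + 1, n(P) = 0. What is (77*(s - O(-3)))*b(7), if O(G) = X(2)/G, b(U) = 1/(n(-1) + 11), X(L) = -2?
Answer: -455/3 ≈ -151.67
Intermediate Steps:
b(U) = 1/11 (b(U) = 1/(0 + 11) = 1/11)
O(G) = -2/G
s = -21 (s = -3*(6 + 1) = -3*7 = -21)
(77*(s - O(-3)))*b(7) = (77*(-21 - (-2)/(-3)))*(1/11) = (77*(-21 - (-2)*(-1)/3))*(1/11) = (77*(-21 - 1*⅔))*(1/11) = (77*(-21 - ⅔))*(1/11) = (77*(-65/3))*(1/11) = -5005/3*1/11 = -455/3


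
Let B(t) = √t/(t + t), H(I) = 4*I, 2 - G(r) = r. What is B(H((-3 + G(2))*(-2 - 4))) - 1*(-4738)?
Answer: 4738 + √2/24 ≈ 4738.1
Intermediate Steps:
G(r) = 2 - r
B(t) = 1/(2*√t) (B(t) = √t/((2*t)) = (1/(2*t))*√t = 1/(2*√t))
B(H((-3 + G(2))*(-2 - 4))) - 1*(-4738) = 1/(2*√(4*((-3 + (2 - 1*2))*(-2 - 4)))) - 1*(-4738) = 1/(2*√(4*((-3 + (2 - 2))*(-6)))) + 4738 = 1/(2*√(4*((-3 + 0)*(-6)))) + 4738 = 1/(2*√(4*(-3*(-6)))) + 4738 = 1/(2*√(4*18)) + 4738 = 1/(2*√72) + 4738 = (√2/12)/2 + 4738 = √2/24 + 4738 = 4738 + √2/24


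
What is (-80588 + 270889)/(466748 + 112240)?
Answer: 190301/578988 ≈ 0.32868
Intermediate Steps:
(-80588 + 270889)/(466748 + 112240) = 190301/578988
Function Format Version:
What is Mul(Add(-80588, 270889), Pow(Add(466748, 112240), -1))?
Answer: Rational(190301, 578988) ≈ 0.32868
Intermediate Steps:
Mul(Add(-80588, 270889), Pow(Add(466748, 112240), -1)) = Mul(190301, Pow(578988, -1)) = Mul(190301, Rational(1, 578988)) = Rational(190301, 578988)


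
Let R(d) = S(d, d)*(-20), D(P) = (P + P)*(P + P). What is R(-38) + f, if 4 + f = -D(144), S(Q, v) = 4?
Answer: -83028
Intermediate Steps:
D(P) = 4*P**2 (D(P) = (2*P)*(2*P) = 4*P**2)
R(d) = -80 (R(d) = 4*(-20) = -80)
f = -82948 (f = -4 - 4*144**2 = -4 - 4*20736 = -4 - 1*82944 = -4 - 82944 = -82948)
R(-38) + f = -80 - 82948 = -83028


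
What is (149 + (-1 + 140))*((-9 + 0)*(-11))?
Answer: 28512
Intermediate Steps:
(149 + (-1 + 140))*((-9 + 0)*(-11)) = (149 + 139)*(-9*(-11)) = 288*99 = 28512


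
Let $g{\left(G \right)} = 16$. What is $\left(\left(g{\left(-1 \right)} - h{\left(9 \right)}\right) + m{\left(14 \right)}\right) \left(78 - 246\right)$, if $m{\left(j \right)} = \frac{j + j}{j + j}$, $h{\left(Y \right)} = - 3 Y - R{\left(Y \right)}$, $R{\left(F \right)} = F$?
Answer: $-8904$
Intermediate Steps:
$h{\left(Y \right)} = - 4 Y$ ($h{\left(Y \right)} = - 3 Y - Y = - 4 Y$)
$m{\left(j \right)} = 1$ ($m{\left(j \right)} = \frac{2 j}{2 j} = 2 j \frac{1}{2 j} = 1$)
$\left(\left(g{\left(-1 \right)} - h{\left(9 \right)}\right) + m{\left(14 \right)}\right) \left(78 - 246\right) = \left(\left(16 - \left(-4\right) 9\right) + 1\right) \left(78 - 246\right) = \left(\left(16 - -36\right) + 1\right) \left(-168\right) = \left(\left(16 + 36\right) + 1\right) \left(-168\right) = \left(52 + 1\right) \left(-168\right) = 53 \left(-168\right) = -8904$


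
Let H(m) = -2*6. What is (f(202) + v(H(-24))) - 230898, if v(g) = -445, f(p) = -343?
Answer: -231686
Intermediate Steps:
H(m) = -12
(f(202) + v(H(-24))) - 230898 = (-343 - 445) - 230898 = -788 - 230898 = -231686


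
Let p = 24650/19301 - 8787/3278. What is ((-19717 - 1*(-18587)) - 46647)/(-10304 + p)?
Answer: 3022787628806/652009253299 ≈ 4.6361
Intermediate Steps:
p = -88795187/63268678 (p = 24650*(1/19301) - 8787*1/3278 = 24650/19301 - 8787/3278 = -88795187/63268678 ≈ -1.4035)
((-19717 - 1*(-18587)) - 46647)/(-10304 + p) = ((-19717 - 1*(-18587)) - 46647)/(-10304 - 88795187/63268678) = ((-19717 + 18587) - 46647)/(-652009253299/63268678) = (-1130 - 46647)*(-63268678/652009253299) = -47777*(-63268678/652009253299) = 3022787628806/652009253299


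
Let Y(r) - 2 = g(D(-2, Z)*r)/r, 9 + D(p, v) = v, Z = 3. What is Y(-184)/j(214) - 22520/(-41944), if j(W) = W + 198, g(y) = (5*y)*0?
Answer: 585133/1080058 ≈ 0.54176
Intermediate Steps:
D(p, v) = -9 + v
g(y) = 0
j(W) = 198 + W
Y(r) = 2 (Y(r) = 2 + 0/r = 2 + 0 = 2)
Y(-184)/j(214) - 22520/(-41944) = 2/(198 + 214) - 22520/(-41944) = 2/412 - 22520*(-1/41944) = 2*(1/412) + 2815/5243 = 1/206 + 2815/5243 = 585133/1080058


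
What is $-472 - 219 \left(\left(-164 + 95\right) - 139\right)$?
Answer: $45080$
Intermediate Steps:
$-472 - 219 \left(\left(-164 + 95\right) - 139\right) = -472 - 219 \left(-69 - 139\right) = -472 - -45552 = -472 + 45552 = 45080$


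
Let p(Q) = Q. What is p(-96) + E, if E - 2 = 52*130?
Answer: 6666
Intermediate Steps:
E = 6762 (E = 2 + 52*130 = 2 + 6760 = 6762)
p(-96) + E = -96 + 6762 = 6666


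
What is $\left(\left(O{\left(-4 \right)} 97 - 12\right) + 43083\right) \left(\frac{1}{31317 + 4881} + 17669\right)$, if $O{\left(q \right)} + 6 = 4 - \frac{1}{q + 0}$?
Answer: $\frac{109755548563115}{144792} \approx 7.5802 \cdot 10^{8}$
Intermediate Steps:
$O{\left(q \right)} = -2 - \frac{1}{q}$ ($O{\left(q \right)} = -6 + \left(4 - \frac{1}{q + 0}\right) = -6 + \left(4 - \frac{1}{q}\right) = -2 - \frac{1}{q}$)
$\left(\left(O{\left(-4 \right)} 97 - 12\right) + 43083\right) \left(\frac{1}{31317 + 4881} + 17669\right) = \left(\left(\left(-2 - \frac{1}{-4}\right) 97 - 12\right) + 43083\right) \left(\frac{1}{31317 + 4881} + 17669\right) = \left(\left(\left(-2 - - \frac{1}{4}\right) 97 - 12\right) + 43083\right) \left(\frac{1}{36198} + 17669\right) = \left(\left(\left(-2 + \frac{1}{4}\right) 97 - 12\right) + 43083\right) \left(\frac{1}{36198} + 17669\right) = \left(\left(\left(- \frac{7}{4}\right) 97 - 12\right) + 43083\right) \frac{639582463}{36198} = \left(\left(- \frac{679}{4} - 12\right) + 43083\right) \frac{639582463}{36198} = \left(- \frac{727}{4} + 43083\right) \frac{639582463}{36198} = \frac{171605}{4} \cdot \frac{639582463}{36198} = \frac{109755548563115}{144792}$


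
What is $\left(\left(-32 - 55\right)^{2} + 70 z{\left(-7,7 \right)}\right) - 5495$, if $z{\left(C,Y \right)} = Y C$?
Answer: $-1356$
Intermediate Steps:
$z{\left(C,Y \right)} = C Y$
$\left(\left(-32 - 55\right)^{2} + 70 z{\left(-7,7 \right)}\right) - 5495 = \left(\left(-32 - 55\right)^{2} + 70 \left(\left(-7\right) 7\right)\right) - 5495 = \left(\left(-87\right)^{2} + 70 \left(-49\right)\right) - 5495 = \left(7569 - 3430\right) - 5495 = 4139 - 5495 = -1356$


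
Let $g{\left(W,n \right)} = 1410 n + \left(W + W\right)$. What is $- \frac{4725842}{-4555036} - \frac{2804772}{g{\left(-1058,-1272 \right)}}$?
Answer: $\frac{2657716182163}{1022398327862} \approx 2.5995$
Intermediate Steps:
$g{\left(W,n \right)} = 2 W + 1410 n$ ($g{\left(W,n \right)} = 1410 n + 2 W = 2 W + 1410 n$)
$- \frac{4725842}{-4555036} - \frac{2804772}{g{\left(-1058,-1272 \right)}} = - \frac{4725842}{-4555036} - \frac{2804772}{2 \left(-1058\right) + 1410 \left(-1272\right)} = \left(-4725842\right) \left(- \frac{1}{4555036}\right) - \frac{2804772}{-2116 - 1793520} = \frac{2362921}{2277518} - \frac{2804772}{-1795636} = \frac{2362921}{2277518} - - \frac{701193}{448909} = \frac{2362921}{2277518} + \frac{701193}{448909} = \frac{2657716182163}{1022398327862}$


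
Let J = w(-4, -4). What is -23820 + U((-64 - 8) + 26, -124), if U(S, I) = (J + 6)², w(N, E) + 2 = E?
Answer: -23820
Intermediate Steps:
w(N, E) = -2 + E
J = -6 (J = -2 - 4 = -6)
U(S, I) = 0 (U(S, I) = (-6 + 6)² = 0² = 0)
-23820 + U((-64 - 8) + 26, -124) = -23820 + 0 = -23820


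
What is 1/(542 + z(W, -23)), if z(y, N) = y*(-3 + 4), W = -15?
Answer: 1/527 ≈ 0.0018975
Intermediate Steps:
z(y, N) = y (z(y, N) = y*1 = y)
1/(542 + z(W, -23)) = 1/(542 - 15) = 1/527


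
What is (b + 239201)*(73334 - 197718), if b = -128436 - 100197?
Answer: -1314490112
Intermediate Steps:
b = -228633
(b + 239201)*(73334 - 197718) = (-228633 + 239201)*(73334 - 197718) = 10568*(-124384) = -1314490112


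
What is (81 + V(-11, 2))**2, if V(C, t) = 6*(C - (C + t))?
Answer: 4761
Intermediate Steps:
V(C, t) = -6*t (V(C, t) = 6*(C + (-C - t)) = 6*(-t) = -6*t)
(81 + V(-11, 2))**2 = (81 - 6*2)**2 = (81 - 12)**2 = 69**2 = 4761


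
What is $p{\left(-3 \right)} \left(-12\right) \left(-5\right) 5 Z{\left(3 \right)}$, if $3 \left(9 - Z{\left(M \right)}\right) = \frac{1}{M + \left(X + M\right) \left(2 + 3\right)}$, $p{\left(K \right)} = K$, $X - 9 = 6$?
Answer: $- \frac{251000}{31} \approx -8096.8$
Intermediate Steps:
$X = 15$ ($X = 9 + 6 = 15$)
$Z{\left(M \right)} = 9 - \frac{1}{3 \left(75 + 6 M\right)}$ ($Z{\left(M \right)} = 9 - \frac{1}{3 \left(M + \left(15 + M\right) \left(2 + 3\right)\right)} = 9 - \frac{1}{3 \left(M + \left(15 + M\right) 5\right)} = 9 - \frac{1}{3 \left(M + \left(75 + 5 M\right)\right)} = 9 - \frac{1}{3 \left(75 + 6 M\right)}$)
$p{\left(-3 \right)} \left(-12\right) \left(-5\right) 5 Z{\left(3 \right)} = \left(-3\right) \left(-12\right) \left(-5\right) 5 \frac{2 \left(1012 + 81 \cdot 3\right)}{9 \left(25 + 2 \cdot 3\right)} = 36 \left(- 25 \frac{2 \left(1012 + 243\right)}{9 \left(25 + 6\right)}\right) = 36 \left(- 25 \cdot \frac{2}{9} \cdot \frac{1}{31} \cdot 1255\right) = 36 \left(\left(-25\right) \frac{2510}{279}\right) = 36 \left(- \frac{62750}{279}\right) = - \frac{251000}{31}$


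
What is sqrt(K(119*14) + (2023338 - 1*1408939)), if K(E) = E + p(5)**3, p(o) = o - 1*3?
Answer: sqrt(616073) ≈ 784.90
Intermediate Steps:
p(o) = -3 + o (p(o) = o - 3 = -3 + o)
K(E) = 8 + E (K(E) = E + (-3 + 5)**3 = E + 2**3 = E + 8 = 8 + E)
sqrt(K(119*14) + (2023338 - 1*1408939)) = sqrt((8 + 119*14) + (2023338 - 1*1408939)) = sqrt((8 + 1666) + (2023338 - 1408939)) = sqrt(1674 + 614399) = sqrt(616073)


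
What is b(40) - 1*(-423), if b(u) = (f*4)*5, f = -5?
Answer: 323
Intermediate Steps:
b(u) = -100 (b(u) = -5*4*5 = -20*5 = -100)
b(40) - 1*(-423) = -100 - 1*(-423) = -100 + 423 = 323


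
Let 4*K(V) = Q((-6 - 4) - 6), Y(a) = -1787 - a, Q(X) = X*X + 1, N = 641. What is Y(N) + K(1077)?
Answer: -9455/4 ≈ -2363.8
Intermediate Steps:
Q(X) = 1 + X² (Q(X) = X² + 1 = 1 + X²)
K(V) = 257/4 (K(V) = (1 + ((-6 - 4) - 6)²)/4 = (1 + (-10 - 6)²)/4 = (1 + (-16)²)/4 = (1 + 256)/4 = (¼)*257 = 257/4)
Y(N) + K(1077) = (-1787 - 1*641) + 257/4 = (-1787 - 641) + 257/4 = -2428 + 257/4 = -9455/4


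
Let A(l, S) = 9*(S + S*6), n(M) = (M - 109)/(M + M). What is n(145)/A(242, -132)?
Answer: -1/66990 ≈ -1.4928e-5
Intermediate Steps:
n(M) = (-109 + M)/(2*M) (n(M) = (-109 + M)/((2*M)) = (-109 + M)*(1/(2*M)) = (-109 + M)/(2*M))
A(l, S) = 63*S (A(l, S) = 9*(S + 6*S) = 9*(7*S) = 63*S)
n(145)/A(242, -132) = ((½)*(-109 + 145)/145)/((63*(-132))) = ((½)*(1/145)*36)/(-8316) = (18/145)*(-1/8316) = -1/66990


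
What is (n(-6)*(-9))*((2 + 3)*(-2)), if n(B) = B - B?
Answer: 0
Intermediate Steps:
n(B) = 0
(n(-6)*(-9))*((2 + 3)*(-2)) = (0*(-9))*((2 + 3)*(-2)) = 0*(5*(-2)) = 0*(-10) = 0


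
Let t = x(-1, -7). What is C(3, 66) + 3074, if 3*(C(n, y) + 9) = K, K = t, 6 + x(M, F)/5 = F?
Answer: 9130/3 ≈ 3043.3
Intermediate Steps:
x(M, F) = -30 + 5*F
t = -65 (t = -30 + 5*(-7) = -30 - 35 = -65)
K = -65
C(n, y) = -92/3 (C(n, y) = -9 + (1/3)*(-65) = -9 - 65/3 = -92/3)
C(3, 66) + 3074 = -92/3 + 3074 = 9130/3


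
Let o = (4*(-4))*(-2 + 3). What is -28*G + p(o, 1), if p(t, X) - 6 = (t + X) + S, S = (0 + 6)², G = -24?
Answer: 699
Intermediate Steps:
o = -16 (o = -16*1 = -16)
S = 36 (S = 6² = 36)
p(t, X) = 42 + X + t (p(t, X) = 6 + ((t + X) + 36) = 6 + ((X + t) + 36) = 6 + (36 + X + t) = 42 + X + t)
-28*G + p(o, 1) = -28*(-24) + (42 + 1 - 16) = 672 + 27 = 699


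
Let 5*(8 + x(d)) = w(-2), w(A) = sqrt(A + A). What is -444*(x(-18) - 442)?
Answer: 199800 - 888*I/5 ≈ 1.998e+5 - 177.6*I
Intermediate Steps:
w(A) = sqrt(2)*sqrt(A) (w(A) = sqrt(2*A) = sqrt(2)*sqrt(A))
x(d) = -8 + 2*I/5 (x(d) = -8 + (sqrt(2)*sqrt(-2))/5 = -8 + (sqrt(2)*(I*sqrt(2)))/5 = -8 + (2*I)/5 = -8 + 2*I/5)
-444*(x(-18) - 442) = -444*((-8 + 2*I/5) - 442) = -444*(-450 + 2*I/5) = 199800 - 888*I/5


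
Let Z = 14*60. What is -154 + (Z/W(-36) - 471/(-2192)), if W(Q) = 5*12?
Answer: -306409/2192 ≈ -139.79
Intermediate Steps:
W(Q) = 60
Z = 840
-154 + (Z/W(-36) - 471/(-2192)) = -154 + (840/60 - 471/(-2192)) = -154 + (840*(1/60) - 471*(-1/2192)) = -154 + (14 + 471/2192) = -154 + 31159/2192 = -306409/2192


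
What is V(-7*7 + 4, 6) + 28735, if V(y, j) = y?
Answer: 28690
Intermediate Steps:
V(-7*7 + 4, 6) + 28735 = (-7*7 + 4) + 28735 = (-49 + 4) + 28735 = -45 + 28735 = 28690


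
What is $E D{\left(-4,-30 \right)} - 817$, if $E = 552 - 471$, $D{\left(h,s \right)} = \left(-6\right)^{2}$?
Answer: $2099$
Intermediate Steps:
$D{\left(h,s \right)} = 36$
$E = 81$
$E D{\left(-4,-30 \right)} - 817 = 81 \cdot 36 - 817 = 2916 - 817 = 2099$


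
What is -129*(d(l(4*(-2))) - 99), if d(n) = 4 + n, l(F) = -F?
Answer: 11223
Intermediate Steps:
-129*(d(l(4*(-2))) - 99) = -129*((4 - 4*(-2)) - 99) = -129*((4 - 1*(-8)) - 99) = -129*((4 + 8) - 99) = -129*(12 - 99) = -129*(-87) = 11223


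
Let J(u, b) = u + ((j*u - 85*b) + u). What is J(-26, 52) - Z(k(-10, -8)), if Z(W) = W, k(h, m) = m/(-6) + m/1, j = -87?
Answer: -6610/3 ≈ -2203.3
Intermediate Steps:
k(h, m) = 5*m/6 (k(h, m) = m*(-⅙) + m*1 = -m/6 + m = 5*m/6)
J(u, b) = -85*b - 85*u (J(u, b) = u + ((-87*u - 85*b) + u) = u + (-86*u - 85*b) = -85*b - 85*u)
J(-26, 52) - Z(k(-10, -8)) = (-85*52 - 85*(-26)) - 5*(-8)/6 = (-4420 + 2210) - 1*(-20/3) = -2210 + 20/3 = -6610/3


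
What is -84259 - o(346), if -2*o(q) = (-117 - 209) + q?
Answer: -84249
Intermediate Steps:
o(q) = 163 - q/2 (o(q) = -((-117 - 209) + q)/2 = -(-326 + q)/2 = 163 - q/2)
-84259 - o(346) = -84259 - (163 - ½*346) = -84259 - (163 - 173) = -84259 - 1*(-10) = -84259 + 10 = -84249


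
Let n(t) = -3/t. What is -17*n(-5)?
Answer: -51/5 ≈ -10.200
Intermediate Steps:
-17*n(-5) = -(-51)/(-5) = -(-51)*(-1)/5 = -17*3/5 = -51/5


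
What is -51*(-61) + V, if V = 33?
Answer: 3144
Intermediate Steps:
-51*(-61) + V = -51*(-61) + 33 = 3111 + 33 = 3144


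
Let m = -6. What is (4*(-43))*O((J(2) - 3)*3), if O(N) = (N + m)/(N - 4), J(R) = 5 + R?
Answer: -129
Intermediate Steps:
O(N) = (-6 + N)/(-4 + N) (O(N) = (N - 6)/(N - 4) = (-6 + N)/(-4 + N))
(4*(-43))*O((J(2) - 3)*3) = (4*(-43))*((-6 + ((5 + 2) - 3)*3)/(-4 + ((5 + 2) - 3)*3)) = -172*(-6 + (7 - 3)*3)/(-4 + (7 - 3)*3) = -172*(-6 + 4*3)/(-4 + 4*3) = -172*(-6 + 12)/(-4 + 12) = -172*6/8 = -43*6/2 = -172*¾ = -129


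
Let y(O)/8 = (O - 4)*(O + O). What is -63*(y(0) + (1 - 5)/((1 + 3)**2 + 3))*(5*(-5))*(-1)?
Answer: 6300/19 ≈ 331.58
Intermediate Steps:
y(O) = 16*O*(-4 + O) (y(O) = 8*((O - 4)*(O + O)) = 8*((-4 + O)*(2*O)) = 8*(2*O*(-4 + O)) = 16*O*(-4 + O))
-63*(y(0) + (1 - 5)/((1 + 3)**2 + 3))*(5*(-5))*(-1) = -63*(16*0*(-4 + 0) + (1 - 5)/((1 + 3)**2 + 3))*(5*(-5))*(-1) = -63*(16*0*(-4) - 4/(4**2 + 3))*(-25*(-1)) = -63*(0 - 4/(16 + 3))*25 = -63*(0 - 4/19)*25 = -(-252)*25/19 = -63*(-100/19) = 6300/19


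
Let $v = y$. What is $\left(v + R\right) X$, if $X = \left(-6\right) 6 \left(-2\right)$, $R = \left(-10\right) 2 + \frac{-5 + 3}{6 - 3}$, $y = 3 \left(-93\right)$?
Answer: $-21576$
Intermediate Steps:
$y = -279$
$v = -279$
$R = - \frac{62}{3}$ ($R = -20 - \frac{2}{3} = - \frac{62}{3} \approx -20.667$)
$X = 72$ ($X = \left(-36\right) \left(-2\right) = 72$)
$\left(v + R\right) X = \left(-279 - \frac{62}{3}\right) 72 = \left(- \frac{899}{3}\right) 72 = -21576$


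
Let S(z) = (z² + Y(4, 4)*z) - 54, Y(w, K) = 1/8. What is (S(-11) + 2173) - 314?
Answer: 15397/8 ≈ 1924.6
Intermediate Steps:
Y(w, K) = ⅛
S(z) = -54 + z² + z/8 (S(z) = (z² + z/8) - 54 = -54 + z² + z/8)
(S(-11) + 2173) - 314 = ((-54 + (-11)² + (⅛)*(-11)) + 2173) - 314 = ((-54 + 121 - 11/8) + 2173) - 314 = (525/8 + 2173) - 314 = 17909/8 - 314 = 15397/8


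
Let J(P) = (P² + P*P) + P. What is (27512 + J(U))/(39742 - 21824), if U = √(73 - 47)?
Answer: 13782/8959 + √26/17918 ≈ 1.5386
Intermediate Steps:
U = √26 ≈ 5.0990
J(P) = P + 2*P² (J(P) = (P² + P²) + P = 2*P² + P = P + 2*P²)
(27512 + J(U))/(39742 - 21824) = (27512 + √26*(1 + 2*√26))/(39742 - 21824) = (27512 + √26*(1 + 2*√26))/17918 = (27512 + √26*(1 + 2*√26))*(1/17918) = 13756/8959 + √26*(1 + 2*√26)/17918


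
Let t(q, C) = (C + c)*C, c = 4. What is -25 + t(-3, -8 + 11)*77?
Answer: 1592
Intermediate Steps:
t(q, C) = C*(4 + C) (t(q, C) = (C + 4)*C = (4 + C)*C = C*(4 + C))
-25 + t(-3, -8 + 11)*77 = -25 + ((-8 + 11)*(4 + (-8 + 11)))*77 = -25 + (3*(4 + 3))*77 = -25 + (3*7)*77 = -25 + 21*77 = -25 + 1617 = 1592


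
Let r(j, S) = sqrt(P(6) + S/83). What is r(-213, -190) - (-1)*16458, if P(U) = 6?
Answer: 16458 + 2*sqrt(6391)/83 ≈ 16460.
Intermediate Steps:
r(j, S) = sqrt(6 + S/83)
r(-213, -190) - (-1)*16458 = sqrt(41334 + 83*(-190))/83 - (-1)*16458 = sqrt(41334 - 15770)/83 - 1*(-16458) = sqrt(25564)/83 + 16458 = (2*sqrt(6391))/83 + 16458 = 2*sqrt(6391)/83 + 16458 = 16458 + 2*sqrt(6391)/83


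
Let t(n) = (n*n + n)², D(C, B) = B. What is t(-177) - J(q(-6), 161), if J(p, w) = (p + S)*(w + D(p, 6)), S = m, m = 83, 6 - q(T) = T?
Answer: 970431239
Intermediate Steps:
q(T) = 6 - T
t(n) = (n + n²)² (t(n) = (n² + n)² = (n + n²)²)
S = 83
J(p, w) = (6 + w)*(83 + p) (J(p, w) = (p + 83)*(w + 6) = (83 + p)*(6 + w) = (6 + w)*(83 + p))
t(-177) - J(q(-6), 161) = (-177)²*(1 - 177)² - (498 + 6*(6 - 1*(-6)) + 83*161 + (6 - 1*(-6))*161) = 31329*(-176)² - (498 + 6*(6 + 6) + 13363 + (6 + 6)*161) = 31329*30976 - (498 + 6*12 + 13363 + 12*161) = 970447104 - (498 + 72 + 13363 + 1932) = 970447104 - 1*15865 = 970447104 - 15865 = 970431239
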